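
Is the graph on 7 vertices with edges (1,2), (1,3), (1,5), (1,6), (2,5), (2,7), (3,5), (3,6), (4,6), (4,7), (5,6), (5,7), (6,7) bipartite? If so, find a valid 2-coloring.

Step 1: Attempt 2-coloring using BFS:
  Start at vertex 1, assign color 0
  Color vertex 2 with color 1 (neighbor of 1)
  Color vertex 3 with color 1 (neighbor of 1)
  Color vertex 5 with color 1 (neighbor of 1)
  Color vertex 6 with color 1 (neighbor of 1)

Step 2: Conflict found! Vertices 2 and 5 are adjacent but have the same color.
This means the graph contains an odd cycle.

The graph is NOT bipartite.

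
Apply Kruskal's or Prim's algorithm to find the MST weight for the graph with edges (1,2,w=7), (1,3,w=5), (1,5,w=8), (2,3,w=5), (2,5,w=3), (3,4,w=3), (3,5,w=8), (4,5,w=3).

Apply Kruskal's algorithm (sort edges by weight, add if no cycle):

Sorted edges by weight:
  (2,5) w=3
  (3,4) w=3
  (4,5) w=3
  (1,3) w=5
  (2,3) w=5
  (1,2) w=7
  (1,5) w=8
  (3,5) w=8

Add edge (2,5) w=3 -- no cycle. Running total: 3
Add edge (3,4) w=3 -- no cycle. Running total: 6
Add edge (4,5) w=3 -- no cycle. Running total: 9
Add edge (1,3) w=5 -- no cycle. Running total: 14

MST edges: (2,5,w=3), (3,4,w=3), (4,5,w=3), (1,3,w=5)
Total MST weight: 3 + 3 + 3 + 5 = 14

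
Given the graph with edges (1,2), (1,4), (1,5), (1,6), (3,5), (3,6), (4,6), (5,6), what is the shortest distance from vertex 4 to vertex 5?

Step 1: Build adjacency list:
  1: 2, 4, 5, 6
  2: 1
  3: 5, 6
  4: 1, 6
  5: 1, 3, 6
  6: 1, 3, 4, 5

Step 2: BFS from vertex 4 to find shortest path to 5:
  vertex 1 reached at distance 1
  vertex 6 reached at distance 1
  vertex 2 reached at distance 2
  vertex 5 reached at distance 2

Step 3: Shortest path: 4 -> 6 -> 5
Path length: 2 edges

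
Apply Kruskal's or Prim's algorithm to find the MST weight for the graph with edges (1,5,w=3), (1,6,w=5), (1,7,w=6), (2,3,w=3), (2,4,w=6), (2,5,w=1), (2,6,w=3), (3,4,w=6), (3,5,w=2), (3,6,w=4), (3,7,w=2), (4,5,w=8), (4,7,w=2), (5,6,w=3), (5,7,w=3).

Apply Kruskal's algorithm (sort edges by weight, add if no cycle):

Sorted edges by weight:
  (2,5) w=1
  (3,7) w=2
  (3,5) w=2
  (4,7) w=2
  (1,5) w=3
  (2,3) w=3
  (2,6) w=3
  (5,6) w=3
  (5,7) w=3
  (3,6) w=4
  (1,6) w=5
  (1,7) w=6
  (2,4) w=6
  (3,4) w=6
  (4,5) w=8

Add edge (2,5) w=1 -- no cycle. Running total: 1
Add edge (3,7) w=2 -- no cycle. Running total: 3
Add edge (3,5) w=2 -- no cycle. Running total: 5
Add edge (4,7) w=2 -- no cycle. Running total: 7
Add edge (1,5) w=3 -- no cycle. Running total: 10
Skip edge (2,3) w=3 -- would create cycle
Add edge (2,6) w=3 -- no cycle. Running total: 13

MST edges: (2,5,w=1), (3,7,w=2), (3,5,w=2), (4,7,w=2), (1,5,w=3), (2,6,w=3)
Total MST weight: 1 + 2 + 2 + 2 + 3 + 3 = 13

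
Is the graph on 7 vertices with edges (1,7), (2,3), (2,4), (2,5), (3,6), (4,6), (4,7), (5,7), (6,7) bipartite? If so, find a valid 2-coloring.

Step 1: Attempt 2-coloring using BFS:
  Start at vertex 1, assign color 0
  Color vertex 7 with color 1 (neighbor of 1)
  Color vertex 4 with color 0 (neighbor of 7)
  Color vertex 5 with color 0 (neighbor of 7)
  Color vertex 6 with color 0 (neighbor of 7)
  Color vertex 2 with color 1 (neighbor of 4)

Step 2: Conflict found! Vertices 4 and 6 are adjacent but have the same color.
This means the graph contains an odd cycle.

The graph is NOT bipartite.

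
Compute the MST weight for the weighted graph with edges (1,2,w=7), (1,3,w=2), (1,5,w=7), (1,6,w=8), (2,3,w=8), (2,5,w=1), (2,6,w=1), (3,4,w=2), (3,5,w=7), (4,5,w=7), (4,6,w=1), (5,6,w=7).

Apply Kruskal's algorithm (sort edges by weight, add if no cycle):

Sorted edges by weight:
  (2,5) w=1
  (2,6) w=1
  (4,6) w=1
  (1,3) w=2
  (3,4) w=2
  (1,2) w=7
  (1,5) w=7
  (3,5) w=7
  (4,5) w=7
  (5,6) w=7
  (1,6) w=8
  (2,3) w=8

Add edge (2,5) w=1 -- no cycle. Running total: 1
Add edge (2,6) w=1 -- no cycle. Running total: 2
Add edge (4,6) w=1 -- no cycle. Running total: 3
Add edge (1,3) w=2 -- no cycle. Running total: 5
Add edge (3,4) w=2 -- no cycle. Running total: 7

MST edges: (2,5,w=1), (2,6,w=1), (4,6,w=1), (1,3,w=2), (3,4,w=2)
Total MST weight: 1 + 1 + 1 + 2 + 2 = 7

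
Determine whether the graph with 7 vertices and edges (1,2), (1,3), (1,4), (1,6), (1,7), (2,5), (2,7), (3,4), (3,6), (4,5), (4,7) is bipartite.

Step 1: Attempt 2-coloring using BFS:
  Start at vertex 1, assign color 0
  Color vertex 2 with color 1 (neighbor of 1)
  Color vertex 3 with color 1 (neighbor of 1)
  Color vertex 4 with color 1 (neighbor of 1)
  Color vertex 6 with color 1 (neighbor of 1)
  Color vertex 7 with color 1 (neighbor of 1)
  Color vertex 5 with color 0 (neighbor of 2)

Step 2: Conflict found! Vertices 2 and 7 are adjacent but have the same color.
This means the graph contains an odd cycle.

The graph is NOT bipartite.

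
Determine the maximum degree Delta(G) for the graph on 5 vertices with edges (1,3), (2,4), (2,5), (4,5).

Step 1: Count edges incident to each vertex:
  deg(1) = 1 (neighbors: 3)
  deg(2) = 2 (neighbors: 4, 5)
  deg(3) = 1 (neighbors: 1)
  deg(4) = 2 (neighbors: 2, 5)
  deg(5) = 2 (neighbors: 2, 4)

Step 2: Find maximum:
  max(1, 2, 1, 2, 2) = 2 (vertex 2)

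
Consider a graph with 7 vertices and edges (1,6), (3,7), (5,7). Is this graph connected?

Step 1: Build adjacency list from edges:
  1: 6
  2: (none)
  3: 7
  4: (none)
  5: 7
  6: 1
  7: 3, 5

Step 2: Run BFS/DFS from vertex 1:
  Visited: {1, 6}
  Reached 2 of 7 vertices

Step 3: Only 2 of 7 vertices reached. Graph is disconnected.
Connected components: {1, 6}, {2}, {3, 5, 7}, {4}
Answer: No, the graph is not connected (4 components).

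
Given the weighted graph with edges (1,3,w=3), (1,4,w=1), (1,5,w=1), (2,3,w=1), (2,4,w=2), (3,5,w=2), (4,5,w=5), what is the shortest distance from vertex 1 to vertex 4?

Step 1: Build adjacency list with weights:
  1: 3(w=3), 4(w=1), 5(w=1)
  2: 3(w=1), 4(w=2)
  3: 1(w=3), 2(w=1), 5(w=2)
  4: 1(w=1), 2(w=2), 5(w=5)
  5: 1(w=1), 3(w=2), 4(w=5)

Step 2: Apply Dijkstra's algorithm from vertex 1:
  Visit vertex 1 (distance=0)
    Update dist[3] = 3
    Update dist[4] = 1
    Update dist[5] = 1
  Visit vertex 4 (distance=1)
    Update dist[2] = 3

Step 3: Shortest path: 1 -> 4
Total weight: 1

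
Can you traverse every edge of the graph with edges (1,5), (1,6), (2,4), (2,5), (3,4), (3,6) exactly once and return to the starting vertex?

Step 1: Find the degree of each vertex:
  deg(1) = 2
  deg(2) = 2
  deg(3) = 2
  deg(4) = 2
  deg(5) = 2
  deg(6) = 2

Step 2: Count vertices with odd degree:
  All vertices have even degree (0 odd-degree vertices)

Step 3: Apply Euler's theorem:
  - Eulerian circuit exists iff graph is connected and all vertices have even degree
  - Eulerian path exists iff graph is connected and has 0 or 2 odd-degree vertices

Graph is connected with 0 odd-degree vertices.
Both Eulerian circuit and Eulerian path exist.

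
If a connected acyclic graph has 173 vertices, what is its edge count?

A tree on n vertices always has exactly n - 1 edges.
For n = 173: edges = 173 - 1 = 172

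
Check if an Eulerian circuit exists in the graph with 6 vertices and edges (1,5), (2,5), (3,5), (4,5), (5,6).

Step 1: Find the degree of each vertex:
  deg(1) = 1
  deg(2) = 1
  deg(3) = 1
  deg(4) = 1
  deg(5) = 5
  deg(6) = 1

Step 2: Count vertices with odd degree:
  Odd-degree vertices: 1, 2, 3, 4, 5, 6 (6 total)

Step 3: Apply Euler's theorem:
  - Eulerian circuit exists iff graph is connected and all vertices have even degree
  - Eulerian path exists iff graph is connected and has 0 or 2 odd-degree vertices

Graph has 6 odd-degree vertices (need 0 or 2).
Neither Eulerian path nor Eulerian circuit exists.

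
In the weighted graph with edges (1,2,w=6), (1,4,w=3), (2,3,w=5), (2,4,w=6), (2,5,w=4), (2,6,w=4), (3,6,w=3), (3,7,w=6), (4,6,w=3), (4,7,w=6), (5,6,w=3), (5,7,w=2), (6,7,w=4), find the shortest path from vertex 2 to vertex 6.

Step 1: Build adjacency list with weights:
  1: 2(w=6), 4(w=3)
  2: 1(w=6), 3(w=5), 4(w=6), 5(w=4), 6(w=4)
  3: 2(w=5), 6(w=3), 7(w=6)
  4: 1(w=3), 2(w=6), 6(w=3), 7(w=6)
  5: 2(w=4), 6(w=3), 7(w=2)
  6: 2(w=4), 3(w=3), 4(w=3), 5(w=3), 7(w=4)
  7: 3(w=6), 4(w=6), 5(w=2), 6(w=4)

Step 2: Apply Dijkstra's algorithm from vertex 2:
  Visit vertex 2 (distance=0)
    Update dist[1] = 6
    Update dist[3] = 5
    Update dist[4] = 6
    Update dist[5] = 4
    Update dist[6] = 4
  Visit vertex 5 (distance=4)
    Update dist[7] = 6
  Visit vertex 6 (distance=4)

Step 3: Shortest path: 2 -> 6
Total weight: 4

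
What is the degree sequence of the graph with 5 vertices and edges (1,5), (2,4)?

Step 1: Count edges incident to each vertex:
  deg(1) = 1 (neighbors: 5)
  deg(2) = 1 (neighbors: 4)
  deg(3) = 0 (neighbors: none)
  deg(4) = 1 (neighbors: 2)
  deg(5) = 1 (neighbors: 1)

Step 2: Sort degrees in non-increasing order:
  Degrees: [1, 1, 0, 1, 1] -> sorted: [1, 1, 1, 1, 0]

Degree sequence: [1, 1, 1, 1, 0]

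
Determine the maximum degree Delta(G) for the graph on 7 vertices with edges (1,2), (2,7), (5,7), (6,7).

Step 1: Count edges incident to each vertex:
  deg(1) = 1 (neighbors: 2)
  deg(2) = 2 (neighbors: 1, 7)
  deg(3) = 0 (neighbors: none)
  deg(4) = 0 (neighbors: none)
  deg(5) = 1 (neighbors: 7)
  deg(6) = 1 (neighbors: 7)
  deg(7) = 3 (neighbors: 2, 5, 6)

Step 2: Find maximum:
  max(1, 2, 0, 0, 1, 1, 3) = 3 (vertex 7)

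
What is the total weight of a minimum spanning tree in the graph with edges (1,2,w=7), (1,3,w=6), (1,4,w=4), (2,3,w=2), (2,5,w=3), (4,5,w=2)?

Apply Kruskal's algorithm (sort edges by weight, add if no cycle):

Sorted edges by weight:
  (2,3) w=2
  (4,5) w=2
  (2,5) w=3
  (1,4) w=4
  (1,3) w=6
  (1,2) w=7

Add edge (2,3) w=2 -- no cycle. Running total: 2
Add edge (4,5) w=2 -- no cycle. Running total: 4
Add edge (2,5) w=3 -- no cycle. Running total: 7
Add edge (1,4) w=4 -- no cycle. Running total: 11

MST edges: (2,3,w=2), (4,5,w=2), (2,5,w=3), (1,4,w=4)
Total MST weight: 2 + 2 + 3 + 4 = 11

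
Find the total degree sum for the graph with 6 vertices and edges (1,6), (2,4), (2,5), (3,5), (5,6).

Step 1: Count edges incident to each vertex:
  deg(1) = 1 (neighbors: 6)
  deg(2) = 2 (neighbors: 4, 5)
  deg(3) = 1 (neighbors: 5)
  deg(4) = 1 (neighbors: 2)
  deg(5) = 3 (neighbors: 2, 3, 6)
  deg(6) = 2 (neighbors: 1, 5)

Step 2: Sum all degrees:
  1 + 2 + 1 + 1 + 3 + 2 = 10

Verification: sum of degrees = 2 * |E| = 2 * 5 = 10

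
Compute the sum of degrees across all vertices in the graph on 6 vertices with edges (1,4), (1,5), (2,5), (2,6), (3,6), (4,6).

Step 1: Count edges incident to each vertex:
  deg(1) = 2 (neighbors: 4, 5)
  deg(2) = 2 (neighbors: 5, 6)
  deg(3) = 1 (neighbors: 6)
  deg(4) = 2 (neighbors: 1, 6)
  deg(5) = 2 (neighbors: 1, 2)
  deg(6) = 3 (neighbors: 2, 3, 4)

Step 2: Sum all degrees:
  2 + 2 + 1 + 2 + 2 + 3 = 12

Verification: sum of degrees = 2 * |E| = 2 * 6 = 12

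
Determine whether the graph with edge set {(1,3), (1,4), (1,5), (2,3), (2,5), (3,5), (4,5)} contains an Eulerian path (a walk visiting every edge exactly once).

Step 1: Find the degree of each vertex:
  deg(1) = 3
  deg(2) = 2
  deg(3) = 3
  deg(4) = 2
  deg(5) = 4

Step 2: Count vertices with odd degree:
  Odd-degree vertices: 1, 3 (2 total)

Step 3: Apply Euler's theorem:
  - Eulerian circuit exists iff graph is connected and all vertices have even degree
  - Eulerian path exists iff graph is connected and has 0 or 2 odd-degree vertices

Graph is connected with exactly 2 odd-degree vertices (1, 3).
Eulerian path exists (starting and ending at the odd-degree vertices), but no Eulerian circuit.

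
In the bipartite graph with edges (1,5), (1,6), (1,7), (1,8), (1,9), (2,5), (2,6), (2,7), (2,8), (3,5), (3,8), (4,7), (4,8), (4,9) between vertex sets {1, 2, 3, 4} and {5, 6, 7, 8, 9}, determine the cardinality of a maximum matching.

Step 1: List the neighbors of each left vertex:
  1: 5, 6, 7, 8, 9
  2: 5, 6, 7, 8
  3: 5, 8
  4: 7, 8, 9

Step 2: Greedily match left vertices, then look for augmenting paths:
  Match 1 -- 5
  Match 2 -- 6
  Match 3 -- 8
  Match 4 -- 7
  No augmenting path remains.

Step 3: Verify this is maximum:
  Matching size 4 = min(|L|, |R|) = min(4, 5), which is an upper bound, so this matching is maximum.

Maximum matching: {(1,5), (2,6), (3,8), (4,7)}
Size: 4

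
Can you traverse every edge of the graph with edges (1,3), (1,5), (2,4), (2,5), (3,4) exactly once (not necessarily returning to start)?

Step 1: Find the degree of each vertex:
  deg(1) = 2
  deg(2) = 2
  deg(3) = 2
  deg(4) = 2
  deg(5) = 2

Step 2: Count vertices with odd degree:
  All vertices have even degree (0 odd-degree vertices)

Step 3: Apply Euler's theorem:
  - Eulerian circuit exists iff graph is connected and all vertices have even degree
  - Eulerian path exists iff graph is connected and has 0 or 2 odd-degree vertices

Graph is connected with 0 odd-degree vertices.
Both Eulerian circuit and Eulerian path exist.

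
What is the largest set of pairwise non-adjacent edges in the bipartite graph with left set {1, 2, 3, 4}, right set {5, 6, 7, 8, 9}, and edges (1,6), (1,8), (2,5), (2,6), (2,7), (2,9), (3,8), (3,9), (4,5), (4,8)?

Step 1: List the neighbors of each left vertex:
  1: 6, 8
  2: 5, 6, 7, 9
  3: 8, 9
  4: 5, 8

Step 2: Greedily match left vertices, then look for augmenting paths:
  Match 1 -- 6
  Match 2 -- 7
  Match 3 -- 8
  Match 4 -- 5
  No augmenting path remains.

Step 3: Verify this is maximum:
  Matching size 4 = min(|L|, |R|) = min(4, 5), which is an upper bound, so this matching is maximum.

Maximum matching: {(1,6), (2,7), (3,8), (4,5)}
Size: 4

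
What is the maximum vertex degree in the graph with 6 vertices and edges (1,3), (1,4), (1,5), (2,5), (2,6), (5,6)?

Step 1: Count edges incident to each vertex:
  deg(1) = 3 (neighbors: 3, 4, 5)
  deg(2) = 2 (neighbors: 5, 6)
  deg(3) = 1 (neighbors: 1)
  deg(4) = 1 (neighbors: 1)
  deg(5) = 3 (neighbors: 1, 2, 6)
  deg(6) = 2 (neighbors: 2, 5)

Step 2: Find maximum:
  max(3, 2, 1, 1, 3, 2) = 3 (vertex 1)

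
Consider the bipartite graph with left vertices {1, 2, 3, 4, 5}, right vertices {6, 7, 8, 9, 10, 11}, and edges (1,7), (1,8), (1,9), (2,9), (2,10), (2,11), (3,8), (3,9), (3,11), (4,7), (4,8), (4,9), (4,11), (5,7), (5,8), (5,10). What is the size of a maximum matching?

Step 1: List the neighbors of each left vertex:
  1: 7, 8, 9
  2: 9, 10, 11
  3: 8, 9, 11
  4: 7, 8, 9, 11
  5: 7, 8, 10

Step 2: Greedily match left vertices, then look for augmenting paths:
  Match 1 -- 7
  Match 2 -- 9
  Match 3 -- 8
  Match 4 -- 11
  Match 5 -- 10
  No augmenting path remains.

Step 3: Verify this is maximum:
  Matching size 5 = min(|L|, |R|) = min(5, 6), which is an upper bound, so this matching is maximum.

Maximum matching: {(1,7), (2,9), (3,8), (4,11), (5,10)}
Size: 5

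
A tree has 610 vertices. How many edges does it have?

A tree on n vertices always has exactly n - 1 edges.
For n = 610: edges = 610 - 1 = 609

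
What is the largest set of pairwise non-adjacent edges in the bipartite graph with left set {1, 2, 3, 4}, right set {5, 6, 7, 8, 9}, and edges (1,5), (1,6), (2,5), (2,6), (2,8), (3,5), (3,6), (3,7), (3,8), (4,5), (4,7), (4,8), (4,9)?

Step 1: List the neighbors of each left vertex:
  1: 5, 6
  2: 5, 6, 8
  3: 5, 6, 7, 8
  4: 5, 7, 8, 9

Step 2: Greedily match left vertices, then look for augmenting paths:
  Match 1 -- 5
  Match 2 -- 6
  Match 3 -- 7
  Match 4 -- 8
  No augmenting path remains.

Step 3: Verify this is maximum:
  Matching size 4 = min(|L|, |R|) = min(4, 5), which is an upper bound, so this matching is maximum.

Maximum matching: {(1,5), (2,6), (3,7), (4,8)}
Size: 4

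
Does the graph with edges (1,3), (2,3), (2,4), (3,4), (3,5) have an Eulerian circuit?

Step 1: Find the degree of each vertex:
  deg(1) = 1
  deg(2) = 2
  deg(3) = 4
  deg(4) = 2
  deg(5) = 1

Step 2: Count vertices with odd degree:
  Odd-degree vertices: 1, 5 (2 total)

Step 3: Apply Euler's theorem:
  - Eulerian circuit exists iff graph is connected and all vertices have even degree
  - Eulerian path exists iff graph is connected and has 0 or 2 odd-degree vertices

Graph is connected with exactly 2 odd-degree vertices (1, 5).
Eulerian path exists (starting and ending at the odd-degree vertices), but no Eulerian circuit.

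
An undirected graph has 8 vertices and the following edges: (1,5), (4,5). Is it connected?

Step 1: Build adjacency list from edges:
  1: 5
  2: (none)
  3: (none)
  4: 5
  5: 1, 4
  6: (none)
  7: (none)
  8: (none)

Step 2: Run BFS/DFS from vertex 1:
  Visited: {1, 5, 4}
  Reached 3 of 8 vertices

Step 3: Only 3 of 8 vertices reached. Graph is disconnected.
Connected components: {1, 4, 5}, {2}, {3}, {6}, {7}, {8}
Answer: No, the graph is not connected (6 components).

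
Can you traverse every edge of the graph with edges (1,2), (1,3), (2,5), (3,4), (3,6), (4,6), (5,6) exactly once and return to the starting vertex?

Step 1: Find the degree of each vertex:
  deg(1) = 2
  deg(2) = 2
  deg(3) = 3
  deg(4) = 2
  deg(5) = 2
  deg(6) = 3

Step 2: Count vertices with odd degree:
  Odd-degree vertices: 3, 6 (2 total)

Step 3: Apply Euler's theorem:
  - Eulerian circuit exists iff graph is connected and all vertices have even degree
  - Eulerian path exists iff graph is connected and has 0 or 2 odd-degree vertices

Graph is connected with exactly 2 odd-degree vertices (3, 6).
Eulerian path exists (starting and ending at the odd-degree vertices), but no Eulerian circuit.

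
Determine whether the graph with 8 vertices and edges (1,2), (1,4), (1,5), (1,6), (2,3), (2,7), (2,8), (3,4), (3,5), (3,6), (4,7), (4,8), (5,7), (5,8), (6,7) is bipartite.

Step 1: Attempt 2-coloring using BFS:
  Start at vertex 1, assign color 0
  Color vertex 2 with color 1 (neighbor of 1)
  Color vertex 4 with color 1 (neighbor of 1)
  Color vertex 5 with color 1 (neighbor of 1)
  Color vertex 6 with color 1 (neighbor of 1)
  Color vertex 3 with color 0 (neighbor of 2)
  Color vertex 7 with color 0 (neighbor of 2)
  Color vertex 8 with color 0 (neighbor of 2)

Step 2: 2-coloring succeeded. No conflicts found.
  Set A (color 0): {1, 3, 7, 8}
  Set B (color 1): {2, 4, 5, 6}

The graph is bipartite with partition {1, 3, 7, 8}, {2, 4, 5, 6}.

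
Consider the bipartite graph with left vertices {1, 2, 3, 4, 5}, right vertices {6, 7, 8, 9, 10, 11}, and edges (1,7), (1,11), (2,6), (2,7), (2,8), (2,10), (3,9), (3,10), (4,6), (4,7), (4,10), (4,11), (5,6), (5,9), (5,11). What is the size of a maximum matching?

Step 1: List the neighbors of each left vertex:
  1: 7, 11
  2: 6, 7, 8, 10
  3: 9, 10
  4: 6, 7, 10, 11
  5: 6, 9, 11

Step 2: Greedily match left vertices, then look for augmenting paths:
  Match 1 -- 7
  Match 2 -- 6
  Match 3 -- 9
  Match 4 -- 10
  Match 5 -- 11
  No augmenting path remains.

Step 3: Verify this is maximum:
  Matching size 5 = min(|L|, |R|) = min(5, 6), which is an upper bound, so this matching is maximum.

Maximum matching: {(1,7), (2,6), (3,9), (4,10), (5,11)}
Size: 5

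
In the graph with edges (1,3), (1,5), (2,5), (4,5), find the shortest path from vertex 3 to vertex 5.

Step 1: Build adjacency list:
  1: 3, 5
  2: 5
  3: 1
  4: 5
  5: 1, 2, 4

Step 2: BFS from vertex 3 to find shortest path to 5:
  vertex 1 reached at distance 1
  vertex 5 reached at distance 2

Step 3: Shortest path: 3 -> 1 -> 5
Path length: 2 edges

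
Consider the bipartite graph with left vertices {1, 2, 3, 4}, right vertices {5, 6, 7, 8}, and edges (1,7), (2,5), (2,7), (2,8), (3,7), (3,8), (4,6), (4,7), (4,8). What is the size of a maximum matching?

Step 1: List the neighbors of each left vertex:
  1: 7
  2: 5, 7, 8
  3: 7, 8
  4: 6, 7, 8

Step 2: Greedily match left vertices, then look for augmenting paths:
  Match 1 -- 7
  Match 2 -- 5
  Match 3 -- 8
  Match 4 -- 6
  No augmenting path remains.

Step 3: Verify this is maximum:
  Matching size 4 = min(|L|, |R|) = min(4, 4), which is an upper bound, so this matching is maximum.

Maximum matching: {(1,7), (2,5), (3,8), (4,6)}
Size: 4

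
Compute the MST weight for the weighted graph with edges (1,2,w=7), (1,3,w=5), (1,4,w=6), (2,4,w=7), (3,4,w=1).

Apply Kruskal's algorithm (sort edges by weight, add if no cycle):

Sorted edges by weight:
  (3,4) w=1
  (1,3) w=5
  (1,4) w=6
  (1,2) w=7
  (2,4) w=7

Add edge (3,4) w=1 -- no cycle. Running total: 1
Add edge (1,3) w=5 -- no cycle. Running total: 6
Skip edge (1,4) w=6 -- would create cycle
Add edge (1,2) w=7 -- no cycle. Running total: 13

MST edges: (3,4,w=1), (1,3,w=5), (1,2,w=7)
Total MST weight: 1 + 5 + 7 = 13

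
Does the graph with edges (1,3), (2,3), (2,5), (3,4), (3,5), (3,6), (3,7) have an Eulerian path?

Step 1: Find the degree of each vertex:
  deg(1) = 1
  deg(2) = 2
  deg(3) = 6
  deg(4) = 1
  deg(5) = 2
  deg(6) = 1
  deg(7) = 1

Step 2: Count vertices with odd degree:
  Odd-degree vertices: 1, 4, 6, 7 (4 total)

Step 3: Apply Euler's theorem:
  - Eulerian circuit exists iff graph is connected and all vertices have even degree
  - Eulerian path exists iff graph is connected and has 0 or 2 odd-degree vertices

Graph has 4 odd-degree vertices (need 0 or 2).
Neither Eulerian path nor Eulerian circuit exists.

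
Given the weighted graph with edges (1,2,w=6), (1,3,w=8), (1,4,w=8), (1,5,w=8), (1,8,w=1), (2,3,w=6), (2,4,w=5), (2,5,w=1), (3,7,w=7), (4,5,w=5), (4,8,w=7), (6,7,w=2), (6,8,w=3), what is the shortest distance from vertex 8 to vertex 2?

Step 1: Build adjacency list with weights:
  1: 2(w=6), 3(w=8), 4(w=8), 5(w=8), 8(w=1)
  2: 1(w=6), 3(w=6), 4(w=5), 5(w=1)
  3: 1(w=8), 2(w=6), 7(w=7)
  4: 1(w=8), 2(w=5), 5(w=5), 8(w=7)
  5: 1(w=8), 2(w=1), 4(w=5)
  6: 7(w=2), 8(w=3)
  7: 3(w=7), 6(w=2)
  8: 1(w=1), 4(w=7), 6(w=3)

Step 2: Apply Dijkstra's algorithm from vertex 8:
  Visit vertex 8 (distance=0)
    Update dist[1] = 1
    Update dist[4] = 7
    Update dist[6] = 3
  Visit vertex 1 (distance=1)
    Update dist[2] = 7
    Update dist[3] = 9
    Update dist[5] = 9
  Visit vertex 6 (distance=3)
    Update dist[7] = 5
  Visit vertex 7 (distance=5)
  Visit vertex 2 (distance=7)
    Update dist[5] = 8

Step 3: Shortest path: 8 -> 1 -> 2
Total weight: 1 + 6 = 7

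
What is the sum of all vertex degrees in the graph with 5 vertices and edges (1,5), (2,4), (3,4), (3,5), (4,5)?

Step 1: Count edges incident to each vertex:
  deg(1) = 1 (neighbors: 5)
  deg(2) = 1 (neighbors: 4)
  deg(3) = 2 (neighbors: 4, 5)
  deg(4) = 3 (neighbors: 2, 3, 5)
  deg(5) = 3 (neighbors: 1, 3, 4)

Step 2: Sum all degrees:
  1 + 1 + 2 + 3 + 3 = 10

Verification: sum of degrees = 2 * |E| = 2 * 5 = 10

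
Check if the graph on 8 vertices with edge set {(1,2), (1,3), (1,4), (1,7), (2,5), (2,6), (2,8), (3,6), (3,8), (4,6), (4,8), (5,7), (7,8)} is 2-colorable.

Step 1: Attempt 2-coloring using BFS:
  Start at vertex 1, assign color 0
  Color vertex 2 with color 1 (neighbor of 1)
  Color vertex 3 with color 1 (neighbor of 1)
  Color vertex 4 with color 1 (neighbor of 1)
  Color vertex 7 with color 1 (neighbor of 1)
  Color vertex 5 with color 0 (neighbor of 2)
  Color vertex 6 with color 0 (neighbor of 2)
  Color vertex 8 with color 0 (neighbor of 2)

Step 2: 2-coloring succeeded. No conflicts found.
  Set A (color 0): {1, 5, 6, 8}
  Set B (color 1): {2, 3, 4, 7}

The graph is bipartite with partition {1, 5, 6, 8}, {2, 3, 4, 7}.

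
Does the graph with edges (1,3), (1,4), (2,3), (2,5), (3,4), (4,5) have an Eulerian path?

Step 1: Find the degree of each vertex:
  deg(1) = 2
  deg(2) = 2
  deg(3) = 3
  deg(4) = 3
  deg(5) = 2

Step 2: Count vertices with odd degree:
  Odd-degree vertices: 3, 4 (2 total)

Step 3: Apply Euler's theorem:
  - Eulerian circuit exists iff graph is connected and all vertices have even degree
  - Eulerian path exists iff graph is connected and has 0 or 2 odd-degree vertices

Graph is connected with exactly 2 odd-degree vertices (3, 4).
Eulerian path exists (starting and ending at the odd-degree vertices), but no Eulerian circuit.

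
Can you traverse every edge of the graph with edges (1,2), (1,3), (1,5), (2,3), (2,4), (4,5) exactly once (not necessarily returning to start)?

Step 1: Find the degree of each vertex:
  deg(1) = 3
  deg(2) = 3
  deg(3) = 2
  deg(4) = 2
  deg(5) = 2

Step 2: Count vertices with odd degree:
  Odd-degree vertices: 1, 2 (2 total)

Step 3: Apply Euler's theorem:
  - Eulerian circuit exists iff graph is connected and all vertices have even degree
  - Eulerian path exists iff graph is connected and has 0 or 2 odd-degree vertices

Graph is connected with exactly 2 odd-degree vertices (1, 2).
Eulerian path exists (starting and ending at the odd-degree vertices), but no Eulerian circuit.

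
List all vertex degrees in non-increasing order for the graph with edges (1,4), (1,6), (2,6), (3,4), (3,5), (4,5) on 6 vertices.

Step 1: Count edges incident to each vertex:
  deg(1) = 2 (neighbors: 4, 6)
  deg(2) = 1 (neighbors: 6)
  deg(3) = 2 (neighbors: 4, 5)
  deg(4) = 3 (neighbors: 1, 3, 5)
  deg(5) = 2 (neighbors: 3, 4)
  deg(6) = 2 (neighbors: 1, 2)

Step 2: Sort degrees in non-increasing order:
  Degrees: [2, 1, 2, 3, 2, 2] -> sorted: [3, 2, 2, 2, 2, 1]

Degree sequence: [3, 2, 2, 2, 2, 1]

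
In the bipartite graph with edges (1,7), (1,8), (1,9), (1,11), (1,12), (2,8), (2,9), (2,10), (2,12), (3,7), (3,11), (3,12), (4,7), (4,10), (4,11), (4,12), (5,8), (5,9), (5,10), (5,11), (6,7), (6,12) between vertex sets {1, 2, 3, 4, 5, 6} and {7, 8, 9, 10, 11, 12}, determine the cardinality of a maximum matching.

Step 1: List the neighbors of each left vertex:
  1: 7, 8, 9, 11, 12
  2: 8, 9, 10, 12
  3: 7, 11, 12
  4: 7, 10, 11, 12
  5: 8, 9, 10, 11
  6: 7, 12

Step 2: Greedily match left vertices, then look for augmenting paths:
  Match 1 -- 7
  Match 2 -- 8
  Match 3 -- 11
  Match 4 -- 10
  Match 5 -- 9
  Match 6 -- 12
  No augmenting path remains.

Step 3: Verify this is maximum:
  Matching size 6 = min(|L|, |R|) = min(6, 6), which is an upper bound, so this matching is maximum.

Maximum matching: {(1,7), (2,8), (3,11), (4,10), (5,9), (6,12)}
Size: 6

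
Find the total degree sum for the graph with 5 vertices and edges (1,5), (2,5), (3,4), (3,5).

Step 1: Count edges incident to each vertex:
  deg(1) = 1 (neighbors: 5)
  deg(2) = 1 (neighbors: 5)
  deg(3) = 2 (neighbors: 4, 5)
  deg(4) = 1 (neighbors: 3)
  deg(5) = 3 (neighbors: 1, 2, 3)

Step 2: Sum all degrees:
  1 + 1 + 2 + 1 + 3 = 8

Verification: sum of degrees = 2 * |E| = 2 * 4 = 8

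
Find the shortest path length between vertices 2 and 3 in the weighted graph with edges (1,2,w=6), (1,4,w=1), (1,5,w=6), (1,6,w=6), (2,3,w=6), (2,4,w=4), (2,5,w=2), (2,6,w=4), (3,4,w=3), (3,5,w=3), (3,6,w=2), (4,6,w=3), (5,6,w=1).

Step 1: Build adjacency list with weights:
  1: 2(w=6), 4(w=1), 5(w=6), 6(w=6)
  2: 1(w=6), 3(w=6), 4(w=4), 5(w=2), 6(w=4)
  3: 2(w=6), 4(w=3), 5(w=3), 6(w=2)
  4: 1(w=1), 2(w=4), 3(w=3), 6(w=3)
  5: 1(w=6), 2(w=2), 3(w=3), 6(w=1)
  6: 1(w=6), 2(w=4), 3(w=2), 4(w=3), 5(w=1)

Step 2: Apply Dijkstra's algorithm from vertex 2:
  Visit vertex 2 (distance=0)
    Update dist[1] = 6
    Update dist[3] = 6
    Update dist[4] = 4
    Update dist[5] = 2
    Update dist[6] = 4
  Visit vertex 5 (distance=2)
    Update dist[3] = 5
    Update dist[6] = 3
  Visit vertex 6 (distance=3)
  Visit vertex 4 (distance=4)
    Update dist[1] = 5
  Visit vertex 1 (distance=5)
  Visit vertex 3 (distance=5)

Step 3: Shortest path: 2 -> 5 -> 3
Total weight: 2 + 3 = 5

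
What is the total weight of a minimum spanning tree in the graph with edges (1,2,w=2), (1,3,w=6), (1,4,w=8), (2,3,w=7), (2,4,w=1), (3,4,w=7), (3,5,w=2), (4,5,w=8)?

Apply Kruskal's algorithm (sort edges by weight, add if no cycle):

Sorted edges by weight:
  (2,4) w=1
  (1,2) w=2
  (3,5) w=2
  (1,3) w=6
  (2,3) w=7
  (3,4) w=7
  (1,4) w=8
  (4,5) w=8

Add edge (2,4) w=1 -- no cycle. Running total: 1
Add edge (1,2) w=2 -- no cycle. Running total: 3
Add edge (3,5) w=2 -- no cycle. Running total: 5
Add edge (1,3) w=6 -- no cycle. Running total: 11

MST edges: (2,4,w=1), (1,2,w=2), (3,5,w=2), (1,3,w=6)
Total MST weight: 1 + 2 + 2 + 6 = 11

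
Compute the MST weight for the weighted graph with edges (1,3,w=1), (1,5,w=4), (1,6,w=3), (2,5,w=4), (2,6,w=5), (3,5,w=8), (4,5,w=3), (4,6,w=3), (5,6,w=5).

Apply Kruskal's algorithm (sort edges by weight, add if no cycle):

Sorted edges by weight:
  (1,3) w=1
  (1,6) w=3
  (4,5) w=3
  (4,6) w=3
  (1,5) w=4
  (2,5) w=4
  (2,6) w=5
  (5,6) w=5
  (3,5) w=8

Add edge (1,3) w=1 -- no cycle. Running total: 1
Add edge (1,6) w=3 -- no cycle. Running total: 4
Add edge (4,5) w=3 -- no cycle. Running total: 7
Add edge (4,6) w=3 -- no cycle. Running total: 10
Skip edge (1,5) w=4 -- would create cycle
Add edge (2,5) w=4 -- no cycle. Running total: 14

MST edges: (1,3,w=1), (1,6,w=3), (4,5,w=3), (4,6,w=3), (2,5,w=4)
Total MST weight: 1 + 3 + 3 + 3 + 4 = 14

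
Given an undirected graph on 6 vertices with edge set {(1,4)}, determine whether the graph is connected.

Step 1: Build adjacency list from edges:
  1: 4
  2: (none)
  3: (none)
  4: 1
  5: (none)
  6: (none)

Step 2: Run BFS/DFS from vertex 1:
  Visited: {1, 4}
  Reached 2 of 6 vertices

Step 3: Only 2 of 6 vertices reached. Graph is disconnected.
Connected components: {1, 4}, {2}, {3}, {5}, {6}
Answer: No, the graph is not connected (5 components).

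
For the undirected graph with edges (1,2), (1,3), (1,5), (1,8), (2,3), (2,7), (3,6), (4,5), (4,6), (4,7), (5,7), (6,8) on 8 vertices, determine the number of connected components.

Step 1: Build adjacency list from edges:
  1: 2, 3, 5, 8
  2: 1, 3, 7
  3: 1, 2, 6
  4: 5, 6, 7
  5: 1, 4, 7
  6: 3, 4, 8
  7: 2, 4, 5
  8: 1, 6

Step 2: Run BFS/DFS from vertex 1:
  Visited: {1, 2, 3, 5, 8, 7, 6, 4}
  Reached 8 of 8 vertices

Step 3: All 8 vertices reached from vertex 1, so the graph is connected.
Number of connected components: 1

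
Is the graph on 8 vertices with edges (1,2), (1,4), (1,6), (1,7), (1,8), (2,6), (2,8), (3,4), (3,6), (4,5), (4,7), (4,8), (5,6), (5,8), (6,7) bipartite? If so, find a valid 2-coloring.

Step 1: Attempt 2-coloring using BFS:
  Start at vertex 1, assign color 0
  Color vertex 2 with color 1 (neighbor of 1)
  Color vertex 4 with color 1 (neighbor of 1)
  Color vertex 6 with color 1 (neighbor of 1)
  Color vertex 7 with color 1 (neighbor of 1)
  Color vertex 8 with color 1 (neighbor of 1)

Step 2: Conflict found! Vertices 2 and 6 are adjacent but have the same color.
This means the graph contains an odd cycle.

The graph is NOT bipartite.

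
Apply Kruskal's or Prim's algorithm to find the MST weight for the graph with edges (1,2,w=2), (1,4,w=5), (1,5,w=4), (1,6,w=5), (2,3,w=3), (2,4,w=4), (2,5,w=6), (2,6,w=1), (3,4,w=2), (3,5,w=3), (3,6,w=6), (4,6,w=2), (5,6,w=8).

Apply Kruskal's algorithm (sort edges by weight, add if no cycle):

Sorted edges by weight:
  (2,6) w=1
  (1,2) w=2
  (3,4) w=2
  (4,6) w=2
  (2,3) w=3
  (3,5) w=3
  (1,5) w=4
  (2,4) w=4
  (1,4) w=5
  (1,6) w=5
  (2,5) w=6
  (3,6) w=6
  (5,6) w=8

Add edge (2,6) w=1 -- no cycle. Running total: 1
Add edge (1,2) w=2 -- no cycle. Running total: 3
Add edge (3,4) w=2 -- no cycle. Running total: 5
Add edge (4,6) w=2 -- no cycle. Running total: 7
Skip edge (2,3) w=3 -- would create cycle
Add edge (3,5) w=3 -- no cycle. Running total: 10

MST edges: (2,6,w=1), (1,2,w=2), (3,4,w=2), (4,6,w=2), (3,5,w=3)
Total MST weight: 1 + 2 + 2 + 2 + 3 = 10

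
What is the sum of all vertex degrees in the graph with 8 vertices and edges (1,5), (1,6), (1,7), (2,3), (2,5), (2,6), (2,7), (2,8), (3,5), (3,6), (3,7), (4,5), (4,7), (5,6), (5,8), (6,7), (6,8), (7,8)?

Step 1: Count edges incident to each vertex:
  deg(1) = 3 (neighbors: 5, 6, 7)
  deg(2) = 5 (neighbors: 3, 5, 6, 7, 8)
  deg(3) = 4 (neighbors: 2, 5, 6, 7)
  deg(4) = 2 (neighbors: 5, 7)
  deg(5) = 6 (neighbors: 1, 2, 3, 4, 6, 8)
  deg(6) = 6 (neighbors: 1, 2, 3, 5, 7, 8)
  deg(7) = 6 (neighbors: 1, 2, 3, 4, 6, 8)
  deg(8) = 4 (neighbors: 2, 5, 6, 7)

Step 2: Sum all degrees:
  3 + 5 + 4 + 2 + 6 + 6 + 6 + 4 = 36

Verification: sum of degrees = 2 * |E| = 2 * 18 = 36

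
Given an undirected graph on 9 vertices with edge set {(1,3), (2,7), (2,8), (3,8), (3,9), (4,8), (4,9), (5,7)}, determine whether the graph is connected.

Step 1: Build adjacency list from edges:
  1: 3
  2: 7, 8
  3: 1, 8, 9
  4: 8, 9
  5: 7
  6: (none)
  7: 2, 5
  8: 2, 3, 4
  9: 3, 4

Step 2: Run BFS/DFS from vertex 1:
  Visited: {1, 3, 8, 9, 2, 4, 7, 5}
  Reached 8 of 9 vertices

Step 3: Only 8 of 9 vertices reached. Graph is disconnected.
Connected components: {1, 2, 3, 4, 5, 7, 8, 9}, {6}
Answer: No, the graph is not connected (2 components).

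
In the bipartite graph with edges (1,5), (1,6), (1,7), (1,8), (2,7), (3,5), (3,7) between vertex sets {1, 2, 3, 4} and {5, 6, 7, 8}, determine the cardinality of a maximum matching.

Step 1: List the neighbors of each left vertex:
  1: 5, 6, 7, 8
  2: 7
  3: 5, 7
  4: (none)

Step 2: Greedily match left vertices, then look for augmenting paths:
  Match 1 -- 6
  Match 2 -- 7
  Match 3 -- 5
  No augmenting path remains.

Step 3: Verify this is maximum:
  Matching has size 3. The vertex set {1, 2, 3} covers every edge and has size 3; any matching has at most one edge per cover vertex, so 3 is maximum (König's theorem).

Maximum matching: {(1,6), (2,7), (3,5)}
Size: 3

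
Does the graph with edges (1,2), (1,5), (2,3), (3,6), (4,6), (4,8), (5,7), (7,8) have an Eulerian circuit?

Step 1: Find the degree of each vertex:
  deg(1) = 2
  deg(2) = 2
  deg(3) = 2
  deg(4) = 2
  deg(5) = 2
  deg(6) = 2
  deg(7) = 2
  deg(8) = 2

Step 2: Count vertices with odd degree:
  All vertices have even degree (0 odd-degree vertices)

Step 3: Apply Euler's theorem:
  - Eulerian circuit exists iff graph is connected and all vertices have even degree
  - Eulerian path exists iff graph is connected and has 0 or 2 odd-degree vertices

Graph is connected with 0 odd-degree vertices.
Both Eulerian circuit and Eulerian path exist.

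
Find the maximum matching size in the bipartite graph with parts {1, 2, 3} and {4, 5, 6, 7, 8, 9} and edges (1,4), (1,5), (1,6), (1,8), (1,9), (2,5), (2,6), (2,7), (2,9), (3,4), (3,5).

Step 1: List the neighbors of each left vertex:
  1: 4, 5, 6, 8, 9
  2: 5, 6, 7, 9
  3: 4, 5

Step 2: Greedily match left vertices, then look for augmenting paths:
  Match 1 -- 6
  Match 2 -- 5
  Match 3 -- 4
  No augmenting path remains.

Step 3: Verify this is maximum:
  Matching size 3 = min(|L|, |R|) = min(3, 6), which is an upper bound, so this matching is maximum.

Maximum matching: {(1,6), (2,5), (3,4)}
Size: 3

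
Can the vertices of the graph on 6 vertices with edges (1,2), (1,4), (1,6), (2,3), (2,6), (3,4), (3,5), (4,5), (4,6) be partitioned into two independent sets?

Step 1: Attempt 2-coloring using BFS:
  Start at vertex 1, assign color 0
  Color vertex 2 with color 1 (neighbor of 1)
  Color vertex 4 with color 1 (neighbor of 1)
  Color vertex 6 with color 1 (neighbor of 1)
  Color vertex 3 with color 0 (neighbor of 2)

Step 2: Conflict found! Vertices 2 and 6 are adjacent but have the same color.
This means the graph contains an odd cycle.

The graph is NOT bipartite.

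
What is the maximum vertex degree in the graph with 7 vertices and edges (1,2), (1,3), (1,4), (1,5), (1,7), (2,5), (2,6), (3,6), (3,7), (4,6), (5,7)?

Step 1: Count edges incident to each vertex:
  deg(1) = 5 (neighbors: 2, 3, 4, 5, 7)
  deg(2) = 3 (neighbors: 1, 5, 6)
  deg(3) = 3 (neighbors: 1, 6, 7)
  deg(4) = 2 (neighbors: 1, 6)
  deg(5) = 3 (neighbors: 1, 2, 7)
  deg(6) = 3 (neighbors: 2, 3, 4)
  deg(7) = 3 (neighbors: 1, 3, 5)

Step 2: Find maximum:
  max(5, 3, 3, 2, 3, 3, 3) = 5 (vertex 1)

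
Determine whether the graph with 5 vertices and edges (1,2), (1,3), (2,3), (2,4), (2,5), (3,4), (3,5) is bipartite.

Step 1: Attempt 2-coloring using BFS:
  Start at vertex 1, assign color 0
  Color vertex 2 with color 1 (neighbor of 1)
  Color vertex 3 with color 1 (neighbor of 1)

Step 2: Conflict found! Vertices 2 and 3 are adjacent but have the same color.
This means the graph contains an odd cycle.

The graph is NOT bipartite.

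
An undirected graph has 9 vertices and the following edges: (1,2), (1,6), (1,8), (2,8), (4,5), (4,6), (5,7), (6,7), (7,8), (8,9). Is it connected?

Step 1: Build adjacency list from edges:
  1: 2, 6, 8
  2: 1, 8
  3: (none)
  4: 5, 6
  5: 4, 7
  6: 1, 4, 7
  7: 5, 6, 8
  8: 1, 2, 7, 9
  9: 8

Step 2: Run BFS/DFS from vertex 1:
  Visited: {1, 2, 6, 8, 4, 7, 9, 5}
  Reached 8 of 9 vertices

Step 3: Only 8 of 9 vertices reached. Graph is disconnected.
Connected components: {1, 2, 4, 5, 6, 7, 8, 9}, {3}
Answer: No, the graph is not connected (2 components).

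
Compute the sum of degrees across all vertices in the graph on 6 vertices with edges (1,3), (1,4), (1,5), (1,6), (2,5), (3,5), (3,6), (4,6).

Step 1: Count edges incident to each vertex:
  deg(1) = 4 (neighbors: 3, 4, 5, 6)
  deg(2) = 1 (neighbors: 5)
  deg(3) = 3 (neighbors: 1, 5, 6)
  deg(4) = 2 (neighbors: 1, 6)
  deg(5) = 3 (neighbors: 1, 2, 3)
  deg(6) = 3 (neighbors: 1, 3, 4)

Step 2: Sum all degrees:
  4 + 1 + 3 + 2 + 3 + 3 = 16

Verification: sum of degrees = 2 * |E| = 2 * 8 = 16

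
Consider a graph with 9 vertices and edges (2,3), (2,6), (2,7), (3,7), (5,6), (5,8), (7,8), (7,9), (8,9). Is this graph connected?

Step 1: Build adjacency list from edges:
  1: (none)
  2: 3, 6, 7
  3: 2, 7
  4: (none)
  5: 6, 8
  6: 2, 5
  7: 2, 3, 8, 9
  8: 5, 7, 9
  9: 7, 8

Step 2: Run BFS/DFS from vertex 1:
  Visited: {1}
  Reached 1 of 9 vertices

Step 3: Only 1 of 9 vertices reached. Graph is disconnected.
Connected components: {1}, {2, 3, 5, 6, 7, 8, 9}, {4}
Answer: No, the graph is not connected (3 components).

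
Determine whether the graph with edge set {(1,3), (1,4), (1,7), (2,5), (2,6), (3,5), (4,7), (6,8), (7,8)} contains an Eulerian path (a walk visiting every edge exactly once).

Step 1: Find the degree of each vertex:
  deg(1) = 3
  deg(2) = 2
  deg(3) = 2
  deg(4) = 2
  deg(5) = 2
  deg(6) = 2
  deg(7) = 3
  deg(8) = 2

Step 2: Count vertices with odd degree:
  Odd-degree vertices: 1, 7 (2 total)

Step 3: Apply Euler's theorem:
  - Eulerian circuit exists iff graph is connected and all vertices have even degree
  - Eulerian path exists iff graph is connected and has 0 or 2 odd-degree vertices

Graph is connected with exactly 2 odd-degree vertices (1, 7).
Eulerian path exists (starting and ending at the odd-degree vertices), but no Eulerian circuit.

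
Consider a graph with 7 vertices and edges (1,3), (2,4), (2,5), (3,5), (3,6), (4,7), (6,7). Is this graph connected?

Step 1: Build adjacency list from edges:
  1: 3
  2: 4, 5
  3: 1, 5, 6
  4: 2, 7
  5: 2, 3
  6: 3, 7
  7: 4, 6

Step 2: Run BFS/DFS from vertex 1:
  Visited: {1, 3, 5, 6, 2, 7, 4}
  Reached 7 of 7 vertices

Step 3: All 7 vertices reached from vertex 1, so the graph is connected.
Answer: Yes, the graph is connected.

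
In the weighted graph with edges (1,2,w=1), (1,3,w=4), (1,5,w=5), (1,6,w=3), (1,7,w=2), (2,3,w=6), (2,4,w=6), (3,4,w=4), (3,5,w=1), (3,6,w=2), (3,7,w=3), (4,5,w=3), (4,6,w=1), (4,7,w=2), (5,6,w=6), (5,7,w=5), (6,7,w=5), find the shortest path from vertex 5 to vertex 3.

Step 1: Build adjacency list with weights:
  1: 2(w=1), 3(w=4), 5(w=5), 6(w=3), 7(w=2)
  2: 1(w=1), 3(w=6), 4(w=6)
  3: 1(w=4), 2(w=6), 4(w=4), 5(w=1), 6(w=2), 7(w=3)
  4: 2(w=6), 3(w=4), 5(w=3), 6(w=1), 7(w=2)
  5: 1(w=5), 3(w=1), 4(w=3), 6(w=6), 7(w=5)
  6: 1(w=3), 3(w=2), 4(w=1), 5(w=6), 7(w=5)
  7: 1(w=2), 3(w=3), 4(w=2), 5(w=5), 6(w=5)

Step 2: Apply Dijkstra's algorithm from vertex 5:
  Visit vertex 5 (distance=0)
    Update dist[1] = 5
    Update dist[3] = 1
    Update dist[4] = 3
    Update dist[6] = 6
    Update dist[7] = 5
  Visit vertex 3 (distance=1)
    Update dist[2] = 7
    Update dist[6] = 3
    Update dist[7] = 4

Step 3: Shortest path: 5 -> 3
Total weight: 1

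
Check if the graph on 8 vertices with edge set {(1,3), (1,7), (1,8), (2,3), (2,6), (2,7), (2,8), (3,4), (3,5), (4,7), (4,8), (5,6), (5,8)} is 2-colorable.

Step 1: Attempt 2-coloring using BFS:
  Start at vertex 1, assign color 0
  Color vertex 3 with color 1 (neighbor of 1)
  Color vertex 7 with color 1 (neighbor of 1)
  Color vertex 8 with color 1 (neighbor of 1)
  Color vertex 2 with color 0 (neighbor of 3)
  Color vertex 4 with color 0 (neighbor of 3)
  Color vertex 5 with color 0 (neighbor of 3)
  Color vertex 6 with color 1 (neighbor of 2)

Step 2: 2-coloring succeeded. No conflicts found.
  Set A (color 0): {1, 2, 4, 5}
  Set B (color 1): {3, 6, 7, 8}

The graph is bipartite with partition {1, 2, 4, 5}, {3, 6, 7, 8}.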